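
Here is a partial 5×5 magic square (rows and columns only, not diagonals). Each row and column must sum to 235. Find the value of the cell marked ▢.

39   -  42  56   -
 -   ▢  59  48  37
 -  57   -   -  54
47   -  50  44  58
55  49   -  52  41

Row 4 must total 235; the given cells sum to 199, so (4,2) = 36.
Using row 5: 55 + 49 + 52 + 41 + ? → (5,3) = 235 − 197 = 38.
Column 3 needs 235; the known cells sum to 189, so (3,3) = 46.
Column 4: 56 + 48 + 44 + 52 + ? = 235, so (3,4) = 35.
Column 5 needs 235; the known cells sum to 190, so (1,5) = 45.
Row 1 must total 235; the given cells sum to 182, so (1,2) = 53.
Using row 3: 57 + 46 + 35 + 54 + ? → (3,1) = 235 − 192 = 43.
Column 1 must total 235; the given cells sum to 184, so (2,1) = 51.
Column 2 needs 235; the known cells sum to 195, so (2,2) = 40.

40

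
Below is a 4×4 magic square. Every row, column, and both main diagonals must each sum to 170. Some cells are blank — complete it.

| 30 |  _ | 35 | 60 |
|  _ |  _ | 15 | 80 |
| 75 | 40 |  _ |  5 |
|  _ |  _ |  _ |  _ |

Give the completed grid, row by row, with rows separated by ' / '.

30 45 35 60 / 10 65 15 80 / 75 40 50 5 / 55 20 70 25

Using row 1: 30 + 35 + 60 + ? → (1,2) = 170 − 125 = 45.
Row 3 must total 170; the given cells sum to 120, so (3,3) = 50.
Column 3: 35 + 15 + 50 + ? = 170, so (4,3) = 70.
The remaining cell in column 4 is (4,4) = 170 − 145 = 25.
From main diagonal, 170 − (30 + 50 + 25) gives (2,2) = 65.
The remaining cell in anti-diagonal is (4,1) = 170 − 115 = 55.
Using row 2: 65 + 15 + 80 + ? → (2,1) = 170 − 160 = 10.
The remaining cell in row 4 is (4,2) = 170 − 150 = 20.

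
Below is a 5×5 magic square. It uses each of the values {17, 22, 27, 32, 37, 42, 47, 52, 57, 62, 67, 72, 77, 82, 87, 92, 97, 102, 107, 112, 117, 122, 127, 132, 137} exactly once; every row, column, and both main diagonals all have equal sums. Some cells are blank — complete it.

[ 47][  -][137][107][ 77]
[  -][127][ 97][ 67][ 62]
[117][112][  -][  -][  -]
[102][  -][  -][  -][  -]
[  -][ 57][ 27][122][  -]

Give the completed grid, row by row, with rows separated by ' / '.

47 17 137 107 77 / 32 127 97 67 62 / 117 112 82 52 22 / 102 72 42 37 132 / 87 57 27 122 92

The 25 entries sum to 1925, so each line sums to 1925/5 = 385.
Row 1 needs 385; the known cells sum to 368, so (1,2) = 17.
From row 2, 385 − (127 + 97 + 67 + 62) gives (2,1) = 32.
Column 1 must total 385; the given cells sum to 298, so (5,1) = 87.
Column 2 must total 385; the given cells sum to 313, so (4,2) = 72.
Using anti-diagonal: 77 + 67 + 72 + 87 + ? → (3,3) = 385 − 303 = 82.
Row 5 must total 385; the given cells sum to 293, so (5,5) = 92.
The remaining cell in column 3 is (4,3) = 385 − 343 = 42.
Using main diagonal: 47 + 127 + 82 + 92 + ? → (4,4) = 385 − 348 = 37.
Row 4: 102 + 72 + 42 + 37 + ? = 385, so (4,5) = 132.
Column 4 must total 385; the given cells sum to 333, so (3,4) = 52.
The remaining cell in column 5 is (3,5) = 385 − 363 = 22.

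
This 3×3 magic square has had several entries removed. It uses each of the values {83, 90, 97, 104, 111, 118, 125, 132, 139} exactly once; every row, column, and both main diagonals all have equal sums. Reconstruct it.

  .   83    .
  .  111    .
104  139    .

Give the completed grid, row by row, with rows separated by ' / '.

The 9 entries sum to 999, so each line sums to 999/3 = 333.
Row 3 needs 333; the known cells sum to 243, so (3,3) = 90.
Using main diagonal: 111 + 90 + ? → (1,1) = 333 − 201 = 132.
Anti-diagonal: 111 + 104 + ? = 333, so (1,3) = 118.
Column 1 needs 333; the known cells sum to 236, so (2,1) = 97.
Using column 3: 118 + 90 + ? → (2,3) = 333 − 208 = 125.

132 83 118 / 97 111 125 / 104 139 90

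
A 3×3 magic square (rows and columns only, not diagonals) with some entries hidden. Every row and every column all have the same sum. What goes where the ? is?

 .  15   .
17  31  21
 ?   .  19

Row 2 is complete and sums to 69; that is the magic constant.
From column 2, 69 − (15 + 31) gives (3,2) = 23.
Column 3: 21 + 19 + ? = 69, so (1,3) = 29.
From row 1, 69 − (15 + 29) gives (1,1) = 25.
Using row 3: 23 + 19 + ? → (3,1) = 69 − 42 = 27.

27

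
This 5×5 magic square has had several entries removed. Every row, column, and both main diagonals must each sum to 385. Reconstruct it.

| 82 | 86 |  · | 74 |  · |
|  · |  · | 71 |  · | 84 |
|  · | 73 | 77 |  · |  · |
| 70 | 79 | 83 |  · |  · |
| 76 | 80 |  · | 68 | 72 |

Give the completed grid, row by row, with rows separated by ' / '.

82 86 65 74 78 / 88 67 71 75 84 / 69 73 77 81 85 / 70 79 83 87 66 / 76 80 89 68 72

Using row 5: 76 + 80 + 68 + 72 + ? → (5,3) = 385 − 296 = 89.
Column 2 must total 385; the given cells sum to 318, so (2,2) = 67.
Using column 3: 71 + 77 + 83 + 89 + ? → (1,3) = 385 − 320 = 65.
Main diagonal: 82 + 67 + 77 + 72 + ? = 385, so (4,4) = 87.
Using row 1: 82 + 86 + 65 + 74 + ? → (1,5) = 385 − 307 = 78.
The remaining cell in row 4 is (4,5) = 385 − 319 = 66.
Column 5: 78 + 84 + 66 + 72 + ? = 385, so (3,5) = 85.
Anti-diagonal: 78 + 77 + 79 + 76 + ? = 385, so (2,4) = 75.
Using row 2: 67 + 71 + 75 + 84 + ? → (2,1) = 385 − 297 = 88.
Using column 1: 82 + 88 + 70 + 76 + ? → (3,1) = 385 − 316 = 69.
Column 4 must total 385; the given cells sum to 304, so (3,4) = 81.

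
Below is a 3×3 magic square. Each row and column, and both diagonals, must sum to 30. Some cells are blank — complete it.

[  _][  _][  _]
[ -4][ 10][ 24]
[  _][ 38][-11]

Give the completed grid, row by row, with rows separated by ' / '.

Row 3 needs 30; the known cells sum to 27, so (3,1) = 3.
Column 1: -4 + 3 + ? = 30, so (1,1) = 31.
From column 2, 30 − (10 + 38) gives (1,2) = -18.
Column 3 needs 30; the known cells sum to 13, so (1,3) = 17.

31 -18 17 / -4 10 24 / 3 38 -11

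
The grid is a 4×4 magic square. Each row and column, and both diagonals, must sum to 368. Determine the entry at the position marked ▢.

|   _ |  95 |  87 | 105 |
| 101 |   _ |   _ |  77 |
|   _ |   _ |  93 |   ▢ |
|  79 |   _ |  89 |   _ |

83

The remaining cell in row 1 is (1,1) = 368 − 287 = 81.
Using column 1: 81 + 101 + 79 + ? → (3,1) = 368 − 261 = 107.
The remaining cell in column 3 is (2,3) = 368 − 269 = 99.
From anti-diagonal, 368 − (105 + 99 + 79) gives (3,2) = 85.
The remaining cell in row 2 is (2,2) = 368 − 277 = 91.
The remaining cell in row 3 is (3,4) = 368 − 285 = 83.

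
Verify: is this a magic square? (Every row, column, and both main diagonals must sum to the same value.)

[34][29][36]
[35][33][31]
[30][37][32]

Row 1: 34 + 29 + 36 = 99.
Row 2: 35 + 33 + 31 = 99.
Row 3: 30 + 37 + 32 = 99.
Column 1: 34 + 35 + 30 = 99.
Column 2: 29 + 33 + 37 = 99.
Column 3: 36 + 31 + 32 = 99.
Main diagonal: 34 + 33 + 32 = 99.
Anti-diagonal: 36 + 33 + 30 = 99.
All lines sum to 99.

Yes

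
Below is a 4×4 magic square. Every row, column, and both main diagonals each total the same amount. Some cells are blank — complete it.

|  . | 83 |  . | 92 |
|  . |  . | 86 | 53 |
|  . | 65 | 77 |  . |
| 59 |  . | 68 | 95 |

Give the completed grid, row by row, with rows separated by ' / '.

Anti-diagonal is already complete: 92 + 86 + 65 + 59 = 302, so that is the magic constant.
Row 4 needs 302; the known cells sum to 222, so (4,2) = 80.
From column 2, 302 − (83 + 65 + 80) gives (2,2) = 74.
Column 3 must total 302; the given cells sum to 231, so (1,3) = 71.
From column 4, 302 − (92 + 53 + 95) gives (3,4) = 62.
Main diagonal needs 302; the known cells sum to 246, so (1,1) = 56.
From row 2, 302 − (74 + 86 + 53) gives (2,1) = 89.
From row 3, 302 − (65 + 77 + 62) gives (3,1) = 98.

56 83 71 92 / 89 74 86 53 / 98 65 77 62 / 59 80 68 95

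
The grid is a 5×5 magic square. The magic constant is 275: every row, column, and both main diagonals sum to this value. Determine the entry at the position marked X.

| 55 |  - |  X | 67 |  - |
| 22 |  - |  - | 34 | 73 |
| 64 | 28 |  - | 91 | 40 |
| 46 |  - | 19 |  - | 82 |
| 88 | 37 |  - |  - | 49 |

The remaining cell in row 3 is (3,3) = 275 − 223 = 52.
Column 5 needs 275; the known cells sum to 244, so (1,5) = 31.
The remaining cell in anti-diagonal is (4,2) = 275 − 205 = 70.
Row 4 needs 275; the known cells sum to 217, so (4,4) = 58.
Using column 4: 67 + 34 + 91 + 58 + ? → (5,4) = 275 − 250 = 25.
The remaining cell in main diagonal is (2,2) = 275 − 214 = 61.
Using row 2: 22 + 61 + 34 + 73 + ? → (2,3) = 275 − 190 = 85.
Row 5 needs 275; the known cells sum to 199, so (5,3) = 76.
From column 2, 275 − (61 + 28 + 70 + 37) gives (1,2) = 79.
The remaining cell in column 3 is (1,3) = 275 − 232 = 43.

43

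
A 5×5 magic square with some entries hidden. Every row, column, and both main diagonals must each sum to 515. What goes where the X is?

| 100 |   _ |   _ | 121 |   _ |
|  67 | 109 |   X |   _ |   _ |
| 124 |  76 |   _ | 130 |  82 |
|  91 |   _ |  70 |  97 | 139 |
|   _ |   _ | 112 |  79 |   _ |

From row 3, 515 − (124 + 76 + 130 + 82) gives (3,3) = 103.
Row 4: 91 + 70 + 97 + 139 + ? = 515, so (4,2) = 118.
Column 1 needs 515; the known cells sum to 382, so (5,1) = 133.
Column 4 must total 515; the given cells sum to 427, so (2,4) = 88.
Main diagonal: 100 + 109 + 103 + 97 + ? = 515, so (5,5) = 106.
Anti-diagonal: 88 + 103 + 118 + 133 + ? = 515, so (1,5) = 73.
The remaining cell in row 5 is (5,2) = 515 − 430 = 85.
Column 2 must total 515; the given cells sum to 388, so (1,2) = 127.
Column 5: 73 + 82 + 139 + 106 + ? = 515, so (2,5) = 115.
Using row 1: 100 + 127 + 121 + 73 + ? → (1,3) = 515 − 421 = 94.
Row 2 must total 515; the given cells sum to 379, so (2,3) = 136.

136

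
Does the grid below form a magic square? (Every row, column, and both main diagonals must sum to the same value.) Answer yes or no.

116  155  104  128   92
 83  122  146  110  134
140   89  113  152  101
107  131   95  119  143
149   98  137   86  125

Row 1: 116 + 155 + 104 + 128 + 92 = 595.
Row 2: 83 + 122 + 146 + 110 + 134 = 595.
Row 3: 140 + 89 + 113 + 152 + 101 = 595.
Row 4: 107 + 131 + 95 + 119 + 143 = 595.
Row 5: 149 + 98 + 137 + 86 + 125 = 595.
Column 1: 116 + 83 + 140 + 107 + 149 = 595.
Column 2: 155 + 122 + 89 + 131 + 98 = 595.
Column 3: 104 + 146 + 113 + 95 + 137 = 595.
Column 4: 128 + 110 + 152 + 119 + 86 = 595.
Column 5: 92 + 134 + 101 + 143 + 125 = 595.
Main diagonal: 116 + 122 + 113 + 119 + 125 = 595.
Anti-diagonal: 92 + 110 + 113 + 131 + 149 = 595.
All lines sum to 595.

Yes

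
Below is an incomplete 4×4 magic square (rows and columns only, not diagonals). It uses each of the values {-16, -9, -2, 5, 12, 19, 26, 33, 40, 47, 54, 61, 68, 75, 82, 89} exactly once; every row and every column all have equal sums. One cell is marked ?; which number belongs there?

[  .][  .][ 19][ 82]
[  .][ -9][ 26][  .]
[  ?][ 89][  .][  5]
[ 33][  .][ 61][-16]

The 16 entries sum to 584, so each line sums to 584/4 = 146.
Using row 4: 33 + 61 + (-16) + ? → (4,2) = 146 − 78 = 68.
The remaining cell in column 2 is (1,2) = 146 − 148 = -2.
The remaining cell in column 3 is (3,3) = 146 − 106 = 40.
Using column 4: 82 + 5 + (-16) + ? → (2,4) = 146 − 71 = 75.
Row 1: -2 + 19 + 82 + ? = 146, so (1,1) = 47.
From row 2, 146 − (-9 + 26 + 75) gives (2,1) = 54.
Row 3 needs 146; the known cells sum to 134, so (3,1) = 12.

12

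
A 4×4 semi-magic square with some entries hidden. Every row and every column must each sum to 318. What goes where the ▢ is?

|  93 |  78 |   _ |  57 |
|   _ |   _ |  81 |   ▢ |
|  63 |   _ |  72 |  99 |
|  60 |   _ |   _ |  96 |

66

Row 1: 93 + 78 + 57 + ? = 318, so (1,3) = 90.
Row 3 must total 318; the given cells sum to 234, so (3,2) = 84.
Column 1: 93 + 63 + 60 + ? = 318, so (2,1) = 102.
Using column 3: 90 + 81 + 72 + ? → (4,3) = 318 − 243 = 75.
The remaining cell in column 4 is (2,4) = 318 − 252 = 66.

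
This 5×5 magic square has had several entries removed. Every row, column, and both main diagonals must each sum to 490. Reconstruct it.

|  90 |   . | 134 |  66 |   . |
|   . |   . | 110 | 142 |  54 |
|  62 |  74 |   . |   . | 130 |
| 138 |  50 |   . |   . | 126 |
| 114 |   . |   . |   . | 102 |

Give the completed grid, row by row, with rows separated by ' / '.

90 122 134 66 78 / 86 98 110 142 54 / 62 74 106 118 130 / 138 50 82 94 126 / 114 146 58 70 102

Using column 1: 90 + 62 + 138 + 114 + ? → (2,1) = 490 − 404 = 86.
Using column 5: 54 + 130 + 126 + 102 + ? → (1,5) = 490 − 412 = 78.
From anti-diagonal, 490 − (78 + 142 + 50 + 114) gives (3,3) = 106.
Row 1: 90 + 134 + 66 + 78 + ? = 490, so (1,2) = 122.
The remaining cell in row 2 is (2,2) = 490 − 392 = 98.
Using row 3: 62 + 74 + 106 + 130 + ? → (3,4) = 490 − 372 = 118.
Column 2 needs 490; the known cells sum to 344, so (5,2) = 146.
Main diagonal needs 490; the known cells sum to 396, so (4,4) = 94.
Row 4 must total 490; the given cells sum to 408, so (4,3) = 82.
Column 3 must total 490; the given cells sum to 432, so (5,3) = 58.
Column 4: 66 + 142 + 118 + 94 + ? = 490, so (5,4) = 70.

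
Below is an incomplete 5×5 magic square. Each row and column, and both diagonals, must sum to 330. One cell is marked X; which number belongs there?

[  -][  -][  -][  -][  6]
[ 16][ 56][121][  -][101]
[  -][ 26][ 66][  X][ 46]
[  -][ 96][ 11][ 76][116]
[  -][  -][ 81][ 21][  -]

106

Using row 2: 16 + 56 + 121 + 101 + ? → (2,4) = 330 − 294 = 36.
Row 4 needs 330; the known cells sum to 299, so (4,1) = 31.
Using column 3: 121 + 66 + 11 + 81 + ? → (1,3) = 330 − 279 = 51.
From column 5, 330 − (6 + 101 + 46 + 116) gives (5,5) = 61.
Using main diagonal: 56 + 66 + 76 + 61 + ? → (1,1) = 330 − 259 = 71.
Using anti-diagonal: 6 + 36 + 66 + 96 + ? → (5,1) = 330 − 204 = 126.
Row 5 must total 330; the given cells sum to 289, so (5,2) = 41.
From column 1, 330 − (71 + 16 + 31 + 126) gives (3,1) = 86.
Using column 2: 56 + 26 + 96 + 41 + ? → (1,2) = 330 − 219 = 111.
From row 1, 330 − (71 + 111 + 51 + 6) gives (1,4) = 91.
Row 3 must total 330; the given cells sum to 224, so (3,4) = 106.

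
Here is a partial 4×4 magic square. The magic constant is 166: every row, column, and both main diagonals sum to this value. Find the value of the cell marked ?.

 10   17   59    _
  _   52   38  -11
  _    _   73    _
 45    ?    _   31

The remaining cell in row 1 is (1,4) = 166 − 86 = 80.
The remaining cell in row 2 is (2,1) = 166 − 79 = 87.
From column 1, 166 − (10 + 87 + 45) gives (3,1) = 24.
Column 3 needs 166; the known cells sum to 170, so (4,3) = -4.
From column 4, 166 − (80 + (-11) + 31) gives (3,4) = 66.
Using anti-diagonal: 80 + 38 + 45 + ? → (3,2) = 166 − 163 = 3.
Row 4 needs 166; the known cells sum to 72, so (4,2) = 94.

94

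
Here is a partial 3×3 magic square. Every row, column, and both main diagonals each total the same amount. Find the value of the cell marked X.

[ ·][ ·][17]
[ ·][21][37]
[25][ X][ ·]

29

Anti-diagonal is complete and sums to 63; that is the magic constant.
From row 2, 63 − (21 + 37) gives (2,1) = 5.
Column 1 must total 63; the given cells sum to 30, so (1,1) = 33.
Using column 3: 17 + 37 + ? → (3,3) = 63 − 54 = 9.
Row 1 needs 63; the known cells sum to 50, so (1,2) = 13.
Row 3 needs 63; the known cells sum to 34, so (3,2) = 29.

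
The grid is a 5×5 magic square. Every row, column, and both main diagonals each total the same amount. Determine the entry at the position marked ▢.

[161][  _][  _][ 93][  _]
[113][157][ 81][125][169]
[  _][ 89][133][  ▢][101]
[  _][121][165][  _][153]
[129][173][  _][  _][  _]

Row 2 is complete and sums to 645; that is the magic constant.
From column 2, 645 − (157 + 89 + 121 + 173) gives (1,2) = 105.
Using anti-diagonal: 125 + 133 + 121 + 129 + ? → (1,5) = 645 − 508 = 137.
Row 1 must total 645; the given cells sum to 496, so (1,3) = 149.
Column 3: 149 + 81 + 133 + 165 + ? = 645, so (5,3) = 117.
Using column 5: 137 + 169 + 101 + 153 + ? → (5,5) = 645 − 560 = 85.
From main diagonal, 645 − (161 + 157 + 133 + 85) gives (4,4) = 109.
Row 4 must total 645; the given cells sum to 548, so (4,1) = 97.
Row 5 must total 645; the given cells sum to 504, so (5,4) = 141.
Column 1 needs 645; the known cells sum to 500, so (3,1) = 145.
Column 4: 93 + 125 + 109 + 141 + ? = 645, so (3,4) = 177.

177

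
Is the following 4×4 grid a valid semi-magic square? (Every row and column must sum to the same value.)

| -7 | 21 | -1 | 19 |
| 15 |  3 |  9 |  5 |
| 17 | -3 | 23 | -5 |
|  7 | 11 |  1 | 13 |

Row 1: -7 + 21 + (-1) + 19 = 32.
Row 2: 15 + 3 + 9 + 5 = 32.
Row 3: 17 + (-3) + 23 + (-5) = 32.
Row 4: 7 + 11 + 1 + 13 = 32.
Column 1: -7 + 15 + 17 + 7 = 32.
Column 2: 21 + 3 + (-3) + 11 = 32.
Column 3: -1 + 9 + 23 + 1 = 32.
Column 4: 19 + 5 + (-5) + 13 = 32.
All lines sum to 32.

Yes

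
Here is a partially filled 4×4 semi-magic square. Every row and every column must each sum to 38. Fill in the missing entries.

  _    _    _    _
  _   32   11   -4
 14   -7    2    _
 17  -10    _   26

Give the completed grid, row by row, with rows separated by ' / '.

8 23 20 -13 / -1 32 11 -4 / 14 -7 2 29 / 17 -10 5 26

Row 2: 32 + 11 + (-4) + ? = 38, so (2,1) = -1.
Using row 3: 14 + (-7) + 2 + ? → (3,4) = 38 − 9 = 29.
From row 4, 38 − (17 + (-10) + 26) gives (4,3) = 5.
Column 1 needs 38; the known cells sum to 30, so (1,1) = 8.
From column 2, 38 − (32 + (-7) + (-10)) gives (1,2) = 23.
Using column 3: 11 + 2 + 5 + ? → (1,3) = 38 − 18 = 20.
Using column 4: -4 + 29 + 26 + ? → (1,4) = 38 − 51 = -13.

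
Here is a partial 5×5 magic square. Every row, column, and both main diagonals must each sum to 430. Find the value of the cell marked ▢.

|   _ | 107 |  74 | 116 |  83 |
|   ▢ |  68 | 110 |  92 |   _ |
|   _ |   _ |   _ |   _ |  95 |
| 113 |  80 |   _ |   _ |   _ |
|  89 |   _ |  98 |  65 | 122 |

Row 1: 107 + 74 + 116 + 83 + ? = 430, so (1,1) = 50.
Row 5 must total 430; the given cells sum to 374, so (5,2) = 56.
The remaining cell in column 2 is (3,2) = 430 − 311 = 119.
Anti-diagonal needs 430; the known cells sum to 344, so (3,3) = 86.
Column 3: 74 + 110 + 86 + 98 + ? = 430, so (4,3) = 62.
Main diagonal: 50 + 68 + 86 + 122 + ? = 430, so (4,4) = 104.
Row 4 must total 430; the given cells sum to 359, so (4,5) = 71.
Column 4: 116 + 92 + 104 + 65 + ? = 430, so (3,4) = 53.
Column 5 needs 430; the known cells sum to 371, so (2,5) = 59.
The remaining cell in row 2 is (2,1) = 430 − 329 = 101.

101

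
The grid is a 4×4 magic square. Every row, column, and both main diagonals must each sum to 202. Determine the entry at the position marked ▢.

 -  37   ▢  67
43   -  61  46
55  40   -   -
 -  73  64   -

Row 2: 43 + 61 + 46 + ? = 202, so (2,2) = 52.
The remaining cell in anti-diagonal is (4,1) = 202 − 168 = 34.
Row 4 must total 202; the given cells sum to 171, so (4,4) = 31.
Column 1 needs 202; the known cells sum to 132, so (1,1) = 70.
Column 4 must total 202; the given cells sum to 144, so (3,4) = 58.
Using main diagonal: 70 + 52 + 31 + ? → (3,3) = 202 − 153 = 49.
Row 1 needs 202; the known cells sum to 174, so (1,3) = 28.

28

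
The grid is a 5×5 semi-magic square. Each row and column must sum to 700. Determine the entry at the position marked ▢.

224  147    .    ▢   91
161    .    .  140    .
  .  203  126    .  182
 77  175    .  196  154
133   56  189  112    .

168

Row 4 must total 700; the given cells sum to 602, so (4,3) = 98.
From row 5, 700 − (133 + 56 + 189 + 112) gives (5,5) = 210.
From column 1, 700 − (224 + 161 + 77 + 133) gives (3,1) = 105.
Column 2 needs 700; the known cells sum to 581, so (2,2) = 119.
Using column 5: 91 + 182 + 154 + 210 + ? → (2,5) = 700 − 637 = 63.
Row 2: 161 + 119 + 140 + 63 + ? = 700, so (2,3) = 217.
Row 3 needs 700; the known cells sum to 616, so (3,4) = 84.
Column 3: 217 + 126 + 98 + 189 + ? = 700, so (1,3) = 70.
Column 4 needs 700; the known cells sum to 532, so (1,4) = 168.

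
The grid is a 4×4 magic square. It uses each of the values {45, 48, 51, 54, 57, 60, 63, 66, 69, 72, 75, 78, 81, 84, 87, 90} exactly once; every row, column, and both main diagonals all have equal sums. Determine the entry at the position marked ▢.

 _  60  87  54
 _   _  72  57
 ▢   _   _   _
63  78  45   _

The 16 entries sum to 1080, so each line sums to 1080/4 = 270.
Row 1 needs 270; the known cells sum to 201, so (1,1) = 69.
Row 4 needs 270; the known cells sum to 186, so (4,4) = 84.
Column 3 must total 270; the given cells sum to 204, so (3,3) = 66.
From column 4, 270 − (54 + 57 + 84) gives (3,4) = 75.
The remaining cell in main diagonal is (2,2) = 270 − 219 = 51.
Anti-diagonal: 54 + 72 + 63 + ? = 270, so (3,2) = 81.
Row 2 needs 270; the known cells sum to 180, so (2,1) = 90.
Row 3 needs 270; the known cells sum to 222, so (3,1) = 48.

48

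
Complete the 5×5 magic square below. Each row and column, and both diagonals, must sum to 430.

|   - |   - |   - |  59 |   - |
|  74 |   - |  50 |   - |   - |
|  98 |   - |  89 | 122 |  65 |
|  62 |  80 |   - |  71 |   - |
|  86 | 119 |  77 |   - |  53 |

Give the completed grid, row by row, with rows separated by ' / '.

Using row 3: 98 + 89 + 122 + 65 + ? → (3,2) = 430 − 374 = 56.
Row 5 needs 430; the known cells sum to 335, so (5,4) = 95.
Column 1: 74 + 98 + 62 + 86 + ? = 430, so (1,1) = 110.
The remaining cell in column 4 is (2,4) = 430 − 347 = 83.
The remaining cell in main diagonal is (2,2) = 430 − 323 = 107.
The remaining cell in anti-diagonal is (1,5) = 430 − 338 = 92.
Row 2 needs 430; the known cells sum to 314, so (2,5) = 116.
Using column 2: 107 + 56 + 80 + 119 + ? → (1,2) = 430 − 362 = 68.
Using column 5: 92 + 116 + 65 + 53 + ? → (4,5) = 430 − 326 = 104.
The remaining cell in row 1 is (1,3) = 430 − 329 = 101.
The remaining cell in row 4 is (4,3) = 430 − 317 = 113.

110 68 101 59 92 / 74 107 50 83 116 / 98 56 89 122 65 / 62 80 113 71 104 / 86 119 77 95 53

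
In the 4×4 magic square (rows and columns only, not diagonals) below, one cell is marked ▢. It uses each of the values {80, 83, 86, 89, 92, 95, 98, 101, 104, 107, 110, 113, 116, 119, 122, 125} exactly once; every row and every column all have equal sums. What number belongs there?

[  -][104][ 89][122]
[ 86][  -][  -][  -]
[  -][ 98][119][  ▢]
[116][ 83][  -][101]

80

The 16 entries sum to 1640, so each line sums to 1640/4 = 410.
Row 1 needs 410; the known cells sum to 315, so (1,1) = 95.
The remaining cell in row 4 is (4,3) = 410 − 300 = 110.
From column 1, 410 − (95 + 86 + 116) gives (3,1) = 113.
Column 2 must total 410; the given cells sum to 285, so (2,2) = 125.
Column 3 needs 410; the known cells sum to 318, so (2,3) = 92.
Row 2 must total 410; the given cells sum to 303, so (2,4) = 107.
The remaining cell in row 3 is (3,4) = 410 − 330 = 80.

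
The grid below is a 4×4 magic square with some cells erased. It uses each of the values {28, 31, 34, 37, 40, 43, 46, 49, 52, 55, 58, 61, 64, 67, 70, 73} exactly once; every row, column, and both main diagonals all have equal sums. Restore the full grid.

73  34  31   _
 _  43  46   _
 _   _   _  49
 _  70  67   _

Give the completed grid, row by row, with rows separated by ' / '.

The 16 entries sum to 808, so each line sums to 808/4 = 202.
Using row 1: 73 + 34 + 31 + ? → (1,4) = 202 − 138 = 64.
Using column 2: 34 + 43 + 70 + ? → (3,2) = 202 − 147 = 55.
Column 3: 31 + 46 + 67 + ? = 202, so (3,3) = 58.
The remaining cell in main diagonal is (4,4) = 202 − 174 = 28.
Using anti-diagonal: 64 + 46 + 55 + ? → (4,1) = 202 − 165 = 37.
Using row 3: 55 + 58 + 49 + ? → (3,1) = 202 − 162 = 40.
Using column 1: 73 + 40 + 37 + ? → (2,1) = 202 − 150 = 52.
Using column 4: 64 + 49 + 28 + ? → (2,4) = 202 − 141 = 61.

73 34 31 64 / 52 43 46 61 / 40 55 58 49 / 37 70 67 28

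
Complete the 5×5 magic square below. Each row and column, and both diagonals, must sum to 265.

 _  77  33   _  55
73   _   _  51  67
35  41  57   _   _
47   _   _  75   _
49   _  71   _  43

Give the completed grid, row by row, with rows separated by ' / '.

61 77 33 39 55 / 73 29 45 51 67 / 35 41 57 63 69 / 47 53 59 75 31 / 49 65 71 37 43

Using column 1: 73 + 35 + 47 + 49 + ? → (1,1) = 265 − 204 = 61.
Main diagonal must total 265; the given cells sum to 236, so (2,2) = 29.
The remaining cell in anti-diagonal is (4,2) = 265 − 212 = 53.
Row 1 needs 265; the known cells sum to 226, so (1,4) = 39.
Row 2 needs 265; the known cells sum to 220, so (2,3) = 45.
Using column 2: 77 + 29 + 41 + 53 + ? → (5,2) = 265 − 200 = 65.
Column 3 must total 265; the given cells sum to 206, so (4,3) = 59.
The remaining cell in row 4 is (4,5) = 265 − 234 = 31.
Row 5 needs 265; the known cells sum to 228, so (5,4) = 37.
Column 4 needs 265; the known cells sum to 202, so (3,4) = 63.
The remaining cell in column 5 is (3,5) = 265 − 196 = 69.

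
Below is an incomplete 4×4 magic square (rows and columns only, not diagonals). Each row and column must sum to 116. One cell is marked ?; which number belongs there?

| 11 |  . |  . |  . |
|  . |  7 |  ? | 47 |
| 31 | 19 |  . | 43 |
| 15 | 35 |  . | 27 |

Using row 3: 31 + 19 + 43 + ? → (3,3) = 116 − 93 = 23.
The remaining cell in row 4 is (4,3) = 116 − 77 = 39.
Column 1 must total 116; the given cells sum to 57, so (2,1) = 59.
Column 2 needs 116; the known cells sum to 61, so (1,2) = 55.
Column 4: 47 + 43 + 27 + ? = 116, so (1,4) = -1.
From row 1, 116 − (11 + 55 + (-1)) gives (1,3) = 51.
Row 2 needs 116; the known cells sum to 113, so (2,3) = 3.

3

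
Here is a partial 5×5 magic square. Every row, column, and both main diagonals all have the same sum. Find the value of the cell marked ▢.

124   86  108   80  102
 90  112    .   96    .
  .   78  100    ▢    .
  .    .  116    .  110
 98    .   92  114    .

122

Row 1 is complete and sums to 500; that is the magic constant.
The remaining cell in column 3 is (2,3) = 500 − 416 = 84.
The remaining cell in anti-diagonal is (4,2) = 500 − 396 = 104.
The remaining cell in row 2 is (2,5) = 500 − 382 = 118.
The remaining cell in column 2 is (5,2) = 500 − 380 = 120.
Row 5 needs 500; the known cells sum to 424, so (5,5) = 76.
The remaining cell in column 5 is (3,5) = 500 − 406 = 94.
Main diagonal: 124 + 112 + 100 + 76 + ? = 500, so (4,4) = 88.
Row 4 needs 500; the known cells sum to 418, so (4,1) = 82.
Column 1 must total 500; the given cells sum to 394, so (3,1) = 106.
Using column 4: 80 + 96 + 88 + 114 + ? → (3,4) = 500 − 378 = 122.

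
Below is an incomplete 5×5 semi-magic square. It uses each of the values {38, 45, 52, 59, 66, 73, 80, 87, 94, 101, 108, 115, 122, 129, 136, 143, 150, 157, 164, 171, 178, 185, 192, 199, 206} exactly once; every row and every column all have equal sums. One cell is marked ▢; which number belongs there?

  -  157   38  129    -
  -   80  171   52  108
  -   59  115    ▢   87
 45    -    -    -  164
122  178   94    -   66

206

The 25 entries sum to 3050, so each line sums to 3050/5 = 610.
Using row 2: 80 + 171 + 52 + 108 + ? → (2,1) = 610 − 411 = 199.
Row 5 must total 610; the given cells sum to 460, so (5,4) = 150.
Column 2 needs 610; the known cells sum to 474, so (4,2) = 136.
Column 3 needs 610; the known cells sum to 418, so (4,3) = 192.
The remaining cell in column 5 is (1,5) = 610 − 425 = 185.
Row 1 must total 610; the given cells sum to 509, so (1,1) = 101.
The remaining cell in row 4 is (4,4) = 610 − 537 = 73.
The remaining cell in column 1 is (3,1) = 610 − 467 = 143.
Using column 4: 129 + 52 + 73 + 150 + ? → (3,4) = 610 − 404 = 206.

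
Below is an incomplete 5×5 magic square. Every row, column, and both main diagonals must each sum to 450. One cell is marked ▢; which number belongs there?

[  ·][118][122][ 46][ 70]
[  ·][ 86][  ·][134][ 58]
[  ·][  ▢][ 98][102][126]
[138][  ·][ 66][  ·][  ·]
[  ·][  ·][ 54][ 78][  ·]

From row 1, 450 − (118 + 122 + 46 + 70) gives (1,1) = 94.
From column 3, 450 − (122 + 98 + 66 + 54) gives (2,3) = 110.
Column 4: 46 + 134 + 102 + 78 + ? = 450, so (4,4) = 90.
Main diagonal needs 450; the known cells sum to 368, so (5,5) = 82.
Row 2: 86 + 110 + 134 + 58 + ? = 450, so (2,1) = 62.
Column 5: 70 + 58 + 126 + 82 + ? = 450, so (4,5) = 114.
Row 4 needs 450; the known cells sum to 408, so (4,2) = 42.
Anti-diagonal: 70 + 134 + 98 + 42 + ? = 450, so (5,1) = 106.
Row 5: 106 + 54 + 78 + 82 + ? = 450, so (5,2) = 130.
Column 1 needs 450; the known cells sum to 400, so (3,1) = 50.
Using column 2: 118 + 86 + 42 + 130 + ? → (3,2) = 450 − 376 = 74.

74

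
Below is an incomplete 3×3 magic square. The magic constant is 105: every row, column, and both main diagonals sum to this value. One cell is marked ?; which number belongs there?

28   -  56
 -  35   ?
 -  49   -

Row 1 needs 105; the known cells sum to 84, so (1,2) = 21.
Main diagonal: 28 + 35 + ? = 105, so (3,3) = 42.
Anti-diagonal: 56 + 35 + ? = 105, so (3,1) = 14.
From column 1, 105 − (28 + 14) gives (2,1) = 63.
Column 3 must total 105; the given cells sum to 98, so (2,3) = 7.

7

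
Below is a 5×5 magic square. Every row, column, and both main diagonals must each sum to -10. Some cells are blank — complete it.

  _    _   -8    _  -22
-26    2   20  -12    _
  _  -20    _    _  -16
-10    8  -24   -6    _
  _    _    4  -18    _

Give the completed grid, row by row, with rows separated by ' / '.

-4 14 -8 10 -22 / -26 2 20 -12 6 / 12 -20 -2 16 -16 / -10 8 -24 -6 22 / 18 -14 4 -18 0

The remaining cell in row 2 is (2,5) = -10 − (-16) = 6.
Row 4 needs -10; the known cells sum to -32, so (4,5) = 22.
Column 3 must total -10; the given cells sum to -8, so (3,3) = -2.
Column 5: -22 + 6 + (-16) + 22 + ? = -10, so (5,5) = 0.
The remaining cell in main diagonal is (1,1) = -10 − (-6) = -4.
The remaining cell in anti-diagonal is (5,1) = -10 − (-28) = 18.
Using row 5: 18 + 4 + (-18) + 0 + ? → (5,2) = -10 − 4 = -14.
The remaining cell in column 1 is (3,1) = -10 − (-22) = 12.
The remaining cell in column 2 is (1,2) = -10 − (-24) = 14.
Row 1: -4 + 14 + (-8) + (-22) + ? = -10, so (1,4) = 10.
Using row 3: 12 + (-20) + (-2) + (-16) + ? → (3,4) = -10 − (-26) = 16.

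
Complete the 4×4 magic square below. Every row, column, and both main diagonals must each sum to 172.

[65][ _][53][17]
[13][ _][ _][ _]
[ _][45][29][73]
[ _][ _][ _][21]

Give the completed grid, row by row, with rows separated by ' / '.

The remaining cell in row 1 is (1,2) = 172 − 135 = 37.
Row 3 must total 172; the given cells sum to 147, so (3,1) = 25.
Using column 1: 65 + 13 + 25 + ? → (4,1) = 172 − 103 = 69.
Using column 4: 17 + 73 + 21 + ? → (2,4) = 172 − 111 = 61.
Main diagonal: 65 + 29 + 21 + ? = 172, so (2,2) = 57.
The remaining cell in anti-diagonal is (2,3) = 172 − 131 = 41.
From column 2, 172 − (37 + 57 + 45) gives (4,2) = 33.
The remaining cell in column 3 is (4,3) = 172 − 123 = 49.

65 37 53 17 / 13 57 41 61 / 25 45 29 73 / 69 33 49 21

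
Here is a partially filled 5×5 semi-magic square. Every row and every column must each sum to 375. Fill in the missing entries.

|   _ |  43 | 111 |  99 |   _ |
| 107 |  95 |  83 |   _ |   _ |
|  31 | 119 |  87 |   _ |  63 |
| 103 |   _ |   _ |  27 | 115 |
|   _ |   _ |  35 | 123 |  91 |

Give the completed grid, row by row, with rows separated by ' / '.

55 43 111 99 67 / 107 95 83 51 39 / 31 119 87 75 63 / 103 71 59 27 115 / 79 47 35 123 91

Row 3 needs 375; the known cells sum to 300, so (3,4) = 75.
Column 3 must total 375; the given cells sum to 316, so (4,3) = 59.
From column 4, 375 − (99 + 75 + 27 + 123) gives (2,4) = 51.
From row 2, 375 − (107 + 95 + 83 + 51) gives (2,5) = 39.
Using row 4: 103 + 59 + 27 + 115 + ? → (4,2) = 375 − 304 = 71.
The remaining cell in column 2 is (5,2) = 375 − 328 = 47.
Column 5 needs 375; the known cells sum to 308, so (1,5) = 67.
Row 1 must total 375; the given cells sum to 320, so (1,1) = 55.
Row 5: 47 + 35 + 123 + 91 + ? = 375, so (5,1) = 79.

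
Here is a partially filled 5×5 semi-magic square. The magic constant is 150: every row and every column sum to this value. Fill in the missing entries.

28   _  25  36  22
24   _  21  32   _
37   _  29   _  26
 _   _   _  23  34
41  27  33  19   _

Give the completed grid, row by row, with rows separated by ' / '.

28 39 25 36 22 / 24 35 21 32 38 / 37 18 29 40 26 / 20 31 42 23 34 / 41 27 33 19 30

Row 1 must total 150; the given cells sum to 111, so (1,2) = 39.
Row 5 must total 150; the given cells sum to 120, so (5,5) = 30.
From column 1, 150 − (28 + 24 + 37 + 41) gives (4,1) = 20.
From column 3, 150 − (25 + 21 + 29 + 33) gives (4,3) = 42.
Column 4 must total 150; the given cells sum to 110, so (3,4) = 40.
The remaining cell in column 5 is (2,5) = 150 − 112 = 38.
Row 2 must total 150; the given cells sum to 115, so (2,2) = 35.
Row 3: 37 + 29 + 40 + 26 + ? = 150, so (3,2) = 18.
Using row 4: 20 + 42 + 23 + 34 + ? → (4,2) = 150 − 119 = 31.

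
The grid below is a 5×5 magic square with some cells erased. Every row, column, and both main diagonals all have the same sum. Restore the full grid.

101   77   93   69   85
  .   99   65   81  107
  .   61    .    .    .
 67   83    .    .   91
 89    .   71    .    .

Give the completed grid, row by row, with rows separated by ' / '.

Row 1 is already complete: 101 + 77 + 93 + 69 + 85 = 425, so that is the magic constant.
The remaining cell in row 2 is (2,1) = 425 − 352 = 73.
From column 1, 425 − (101 + 73 + 67 + 89) gives (3,1) = 95.
Column 2: 77 + 99 + 61 + 83 + ? = 425, so (5,2) = 105.
Using anti-diagonal: 85 + 81 + 83 + 89 + ? → (3,3) = 425 − 338 = 87.
Using column 3: 93 + 65 + 87 + 71 + ? → (4,3) = 425 − 316 = 109.
From row 4, 425 − (67 + 83 + 109 + 91) gives (4,4) = 75.
Using main diagonal: 101 + 99 + 87 + 75 + ? → (5,5) = 425 − 362 = 63.
Row 5 must total 425; the given cells sum to 328, so (5,4) = 97.
Column 4 needs 425; the known cells sum to 322, so (3,4) = 103.
Column 5 must total 425; the given cells sum to 346, so (3,5) = 79.

101 77 93 69 85 / 73 99 65 81 107 / 95 61 87 103 79 / 67 83 109 75 91 / 89 105 71 97 63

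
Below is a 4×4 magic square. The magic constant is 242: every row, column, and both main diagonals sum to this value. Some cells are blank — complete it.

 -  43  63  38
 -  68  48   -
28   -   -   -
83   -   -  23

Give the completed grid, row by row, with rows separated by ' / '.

From row 1, 242 − (43 + 63 + 38) gives (1,1) = 98.
The remaining cell in column 1 is (2,1) = 242 − 209 = 33.
Main diagonal: 98 + 68 + 23 + ? = 242, so (3,3) = 53.
The remaining cell in anti-diagonal is (3,2) = 242 − 169 = 73.
Row 2: 33 + 68 + 48 + ? = 242, so (2,4) = 93.
Row 3 must total 242; the given cells sum to 154, so (3,4) = 88.
From column 2, 242 − (43 + 68 + 73) gives (4,2) = 58.
Column 3: 63 + 48 + 53 + ? = 242, so (4,3) = 78.

98 43 63 38 / 33 68 48 93 / 28 73 53 88 / 83 58 78 23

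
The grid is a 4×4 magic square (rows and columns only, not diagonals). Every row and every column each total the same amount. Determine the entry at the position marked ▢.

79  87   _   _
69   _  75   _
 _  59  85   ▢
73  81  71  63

Row 4 is complete and sums to 288; that is the magic constant.
Column 1 needs 288; the known cells sum to 221, so (3,1) = 67.
Column 2: 87 + 59 + 81 + ? = 288, so (2,2) = 61.
From column 3, 288 − (75 + 85 + 71) gives (1,3) = 57.
Row 1 must total 288; the given cells sum to 223, so (1,4) = 65.
From row 2, 288 − (69 + 61 + 75) gives (2,4) = 83.
Row 3: 67 + 59 + 85 + ? = 288, so (3,4) = 77.

77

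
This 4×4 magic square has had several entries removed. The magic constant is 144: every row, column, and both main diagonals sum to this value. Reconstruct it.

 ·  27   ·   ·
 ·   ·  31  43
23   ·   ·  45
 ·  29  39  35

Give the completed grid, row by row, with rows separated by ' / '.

Row 4 must total 144; the given cells sum to 103, so (4,1) = 41.
From column 4, 144 − (43 + 45 + 35) gives (1,4) = 21.
Anti-diagonal needs 144; the known cells sum to 93, so (3,2) = 51.
The remaining cell in row 3 is (3,3) = 144 − 119 = 25.
The remaining cell in column 2 is (2,2) = 144 − 107 = 37.
Column 3 needs 144; the known cells sum to 95, so (1,3) = 49.
Main diagonal: 37 + 25 + 35 + ? = 144, so (1,1) = 47.
Using row 2: 37 + 31 + 43 + ? → (2,1) = 144 − 111 = 33.

47 27 49 21 / 33 37 31 43 / 23 51 25 45 / 41 29 39 35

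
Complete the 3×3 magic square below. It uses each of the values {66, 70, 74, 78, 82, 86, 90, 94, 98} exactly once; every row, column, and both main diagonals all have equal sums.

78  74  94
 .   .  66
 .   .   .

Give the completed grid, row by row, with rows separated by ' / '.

The 9 entries sum to 738, so each line sums to 738/3 = 246.
Column 3 needs 246; the known cells sum to 160, so (3,3) = 86.
Main diagonal must total 246; the given cells sum to 164, so (2,2) = 82.
Anti-diagonal needs 246; the known cells sum to 176, so (3,1) = 70.
Row 2 needs 246; the known cells sum to 148, so (2,1) = 98.
Row 3 needs 246; the known cells sum to 156, so (3,2) = 90.

78 74 94 / 98 82 66 / 70 90 86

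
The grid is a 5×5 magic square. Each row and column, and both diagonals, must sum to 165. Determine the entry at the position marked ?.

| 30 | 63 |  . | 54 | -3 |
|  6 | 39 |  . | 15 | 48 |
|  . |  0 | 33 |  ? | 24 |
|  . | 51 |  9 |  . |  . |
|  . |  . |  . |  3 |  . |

The remaining cell in row 1 is (1,3) = 165 − 144 = 21.
Using row 2: 6 + 39 + 15 + 48 + ? → (2,3) = 165 − 108 = 57.
The remaining cell in column 2 is (5,2) = 165 − 153 = 12.
Column 3 must total 165; the given cells sum to 120, so (5,3) = 45.
The remaining cell in anti-diagonal is (5,1) = 165 − 96 = 69.
Row 5 needs 165; the known cells sum to 129, so (5,5) = 36.
Using column 5: -3 + 48 + 24 + 36 + ? → (4,5) = 165 − 105 = 60.
Main diagonal needs 165; the known cells sum to 138, so (4,4) = 27.
Row 4: 51 + 9 + 27 + 60 + ? = 165, so (4,1) = 18.
Column 1 needs 165; the known cells sum to 123, so (3,1) = 42.
The remaining cell in column 4 is (3,4) = 165 − 99 = 66.

66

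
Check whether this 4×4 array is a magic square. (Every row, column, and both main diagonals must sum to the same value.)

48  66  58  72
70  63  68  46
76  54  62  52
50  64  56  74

Row 1: 48 + 66 + 58 + 72 = 244.
Row 2: 70 + 63 + 68 + 46 = 247.
Row 3: 76 + 54 + 62 + 52 = 244.
Row 4: 50 + 64 + 56 + 74 = 244.
Column 1: 48 + 70 + 76 + 50 = 244.
Column 2: 66 + 63 + 54 + 64 = 247.
Column 3: 58 + 68 + 62 + 56 = 244.
Column 4: 72 + 46 + 52 + 74 = 244.
Main diagonal: 48 + 63 + 62 + 74 = 247.
Anti-diagonal: 72 + 68 + 54 + 50 = 244.

No — main diagonal sums to 247 but column 4 sums to 244.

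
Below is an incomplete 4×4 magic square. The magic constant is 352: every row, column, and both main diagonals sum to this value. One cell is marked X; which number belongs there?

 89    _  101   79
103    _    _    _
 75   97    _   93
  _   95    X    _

From row 1, 352 − (89 + 101 + 79) gives (1,2) = 83.
Row 3 needs 352; the known cells sum to 265, so (3,3) = 87.
Column 1 needs 352; the known cells sum to 267, so (4,1) = 85.
Column 2 must total 352; the given cells sum to 275, so (2,2) = 77.
Main diagonal must total 352; the given cells sum to 253, so (4,4) = 99.
The remaining cell in anti-diagonal is (2,3) = 352 − 261 = 91.
Using row 2: 103 + 77 + 91 + ? → (2,4) = 352 − 271 = 81.
Using row 4: 85 + 95 + 99 + ? → (4,3) = 352 − 279 = 73.

73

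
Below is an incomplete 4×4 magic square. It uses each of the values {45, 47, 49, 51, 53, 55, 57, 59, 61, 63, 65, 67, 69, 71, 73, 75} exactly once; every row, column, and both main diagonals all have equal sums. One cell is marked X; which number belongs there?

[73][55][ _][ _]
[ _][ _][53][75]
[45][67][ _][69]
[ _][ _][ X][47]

65

The 16 entries sum to 960, so each line sums to 960/4 = 240.
The remaining cell in row 3 is (3,3) = 240 − 181 = 59.
Column 4 needs 240; the known cells sum to 191, so (1,4) = 49.
From main diagonal, 240 − (73 + 59 + 47) gives (2,2) = 61.
Anti-diagonal must total 240; the given cells sum to 169, so (4,1) = 71.
Row 1: 73 + 55 + 49 + ? = 240, so (1,3) = 63.
Using row 2: 61 + 53 + 75 + ? → (2,1) = 240 − 189 = 51.
From column 2, 240 − (55 + 61 + 67) gives (4,2) = 57.
Column 3 needs 240; the known cells sum to 175, so (4,3) = 65.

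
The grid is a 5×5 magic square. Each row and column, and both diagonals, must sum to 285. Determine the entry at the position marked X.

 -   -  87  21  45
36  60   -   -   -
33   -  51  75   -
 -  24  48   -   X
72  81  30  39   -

The remaining cell in row 5 is (5,5) = 285 − 222 = 63.
From column 3, 285 − (87 + 51 + 48 + 30) gives (2,3) = 69.
The remaining cell in anti-diagonal is (2,4) = 285 − 192 = 93.
Row 2 must total 285; the given cells sum to 258, so (2,5) = 27.
The remaining cell in column 4 is (4,4) = 285 − 228 = 57.
Main diagonal must total 285; the given cells sum to 231, so (1,1) = 54.
The remaining cell in row 1 is (1,2) = 285 − 207 = 78.
The remaining cell in column 1 is (4,1) = 285 − 195 = 90.
The remaining cell in column 2 is (3,2) = 285 − 243 = 42.
From row 3, 285 − (33 + 42 + 51 + 75) gives (3,5) = 84.
Row 4: 90 + 24 + 48 + 57 + ? = 285, so (4,5) = 66.

66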